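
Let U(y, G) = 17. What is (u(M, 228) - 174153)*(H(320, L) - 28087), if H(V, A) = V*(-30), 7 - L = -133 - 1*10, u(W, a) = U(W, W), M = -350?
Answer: 6562663432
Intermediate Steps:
u(W, a) = 17
L = 150 (L = 7 - (-133 - 1*10) = 7 - (-133 - 10) = 7 - 1*(-143) = 7 + 143 = 150)
H(V, A) = -30*V
(u(M, 228) - 174153)*(H(320, L) - 28087) = (17 - 174153)*(-30*320 - 28087) = -174136*(-9600 - 28087) = -174136*(-37687) = 6562663432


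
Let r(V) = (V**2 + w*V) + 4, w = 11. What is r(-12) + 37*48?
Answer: 1792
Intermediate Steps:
r(V) = 4 + V**2 + 11*V (r(V) = (V**2 + 11*V) + 4 = 4 + V**2 + 11*V)
r(-12) + 37*48 = (4 + (-12)**2 + 11*(-12)) + 37*48 = (4 + 144 - 132) + 1776 = 16 + 1776 = 1792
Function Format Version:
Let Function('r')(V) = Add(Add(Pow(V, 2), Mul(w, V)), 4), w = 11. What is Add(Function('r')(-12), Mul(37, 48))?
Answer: 1792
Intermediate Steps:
Function('r')(V) = Add(4, Pow(V, 2), Mul(11, V)) (Function('r')(V) = Add(Add(Pow(V, 2), Mul(11, V)), 4) = Add(4, Pow(V, 2), Mul(11, V)))
Add(Function('r')(-12), Mul(37, 48)) = Add(Add(4, Pow(-12, 2), Mul(11, -12)), Mul(37, 48)) = Add(Add(4, 144, -132), 1776) = Add(16, 1776) = 1792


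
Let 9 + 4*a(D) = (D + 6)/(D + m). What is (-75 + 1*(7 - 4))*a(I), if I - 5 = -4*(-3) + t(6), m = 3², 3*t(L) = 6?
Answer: 2043/14 ≈ 145.93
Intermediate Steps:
t(L) = 2 (t(L) = (⅓)*6 = 2)
m = 9
I = 19 (I = 5 + (-4*(-3) + 2) = 5 + (12 + 2) = 5 + 14 = 19)
a(D) = -9/4 + (6 + D)/(4*(9 + D)) (a(D) = -9/4 + ((D + 6)/(D + 9))/4 = -9/4 + ((6 + D)/(9 + D))/4 = -9/4 + (6 + D)/(4*(9 + D)))
(-75 + 1*(7 - 4))*a(I) = (-75 + 1*(7 - 4))*((-75 - 8*19)/(4*(9 + 19))) = (-75 + 1*3)*((¼)*(-75 - 152)/28) = (-75 + 3)*((¼)*(1/28)*(-227)) = -72*(-227/112) = 2043/14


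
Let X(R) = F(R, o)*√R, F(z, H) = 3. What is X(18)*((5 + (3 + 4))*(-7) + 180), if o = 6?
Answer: 864*√2 ≈ 1221.9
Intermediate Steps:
X(R) = 3*√R
X(18)*((5 + (3 + 4))*(-7) + 180) = (3*√18)*((5 + (3 + 4))*(-7) + 180) = (3*(3*√2))*((5 + 7)*(-7) + 180) = (9*√2)*(12*(-7) + 180) = (9*√2)*(-84 + 180) = (9*√2)*96 = 864*√2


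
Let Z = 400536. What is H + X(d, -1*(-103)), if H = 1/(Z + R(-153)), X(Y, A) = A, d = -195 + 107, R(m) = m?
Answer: 41239450/400383 ≈ 103.00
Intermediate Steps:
d = -88
H = 1/400383 (H = 1/(400536 - 153) = 1/400383 ≈ 2.4976e-6)
H + X(d, -1*(-103)) = 1/400383 - 1*(-103) = 1/400383 + 103 = 41239450/400383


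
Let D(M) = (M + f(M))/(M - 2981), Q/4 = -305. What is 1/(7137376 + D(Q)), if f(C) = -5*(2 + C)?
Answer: 4201/29984111706 ≈ 1.4011e-7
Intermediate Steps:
Q = -1220 (Q = 4*(-305) = -1220)
f(C) = -10 - 5*C
D(M) = (-10 - 4*M)/(-2981 + M) (D(M) = (M + (-10 - 5*M))/(M - 2981) = (-10 - 4*M)/(-2981 + M))
1/(7137376 + D(Q)) = 1/(7137376 + 2*(-5 - 2*(-1220))/(-2981 - 1220)) = 1/(7137376 + 2*(-5 + 2440)/(-4201)) = 1/(7137376 + 2*(-1/4201)*2435) = 1/(7137376 - 4870/4201) = 1/(29984111706/4201) = 4201/29984111706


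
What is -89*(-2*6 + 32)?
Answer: -1780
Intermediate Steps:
-89*(-2*6 + 32) = -89*(-12 + 32) = -89*20 = -1780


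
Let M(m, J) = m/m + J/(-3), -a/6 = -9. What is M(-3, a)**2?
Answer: 289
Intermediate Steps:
a = 54 (a = -6*(-9) = 54)
M(m, J) = 1 - J/3 (M(m, J) = 1 + J*(-1/3) = 1 - J/3)
M(-3, a)**2 = (1 - 1/3*54)**2 = (1 - 18)**2 = (-17)**2 = 289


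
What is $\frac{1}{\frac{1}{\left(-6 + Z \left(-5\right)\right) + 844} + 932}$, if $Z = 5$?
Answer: $\frac{813}{757717} \approx 0.001073$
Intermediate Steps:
$\frac{1}{\frac{1}{\left(-6 + Z \left(-5\right)\right) + 844} + 932} = \frac{1}{\frac{1}{\left(-6 + 5 \left(-5\right)\right) + 844} + 932} = \frac{1}{\frac{1}{\left(-6 - 25\right) + 844} + 932} = \frac{1}{\frac{1}{-31 + 844} + 932} = \frac{1}{\frac{1}{813} + 932} = \frac{1}{\frac{757717}{813}} = \frac{813}{757717}$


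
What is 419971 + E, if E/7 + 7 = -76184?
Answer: -113366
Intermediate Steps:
E = -533337 (E = -49 + 7*(-76184) = -49 - 533288 = -533337)
419971 + E = 419971 - 533337 = -113366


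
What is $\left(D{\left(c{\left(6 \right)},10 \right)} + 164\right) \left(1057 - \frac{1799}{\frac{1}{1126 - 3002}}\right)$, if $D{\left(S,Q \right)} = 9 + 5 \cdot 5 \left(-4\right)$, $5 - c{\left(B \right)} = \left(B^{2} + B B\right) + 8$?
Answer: $246446613$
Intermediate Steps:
$c{\left(B \right)} = -3 - 2 B^{2}$ ($c{\left(B \right)} = 5 - \left(\left(B^{2} + B B\right) + 8\right) = 5 - \left(\left(B^{2} + B^{2}\right) + 8\right) = 5 - \left(2 B^{2} + 8\right) = 5 - \left(8 + 2 B^{2}\right) = -3 - 2 B^{2}$)
$D{\left(S,Q \right)} = -91$ ($D{\left(S,Q \right)} = 9 + 25 \left(-4\right) = 9 - 100 = -91$)
$\left(D{\left(c{\left(6 \right)},10 \right)} + 164\right) \left(1057 - \frac{1799}{\frac{1}{1126 - 3002}}\right) = \left(-91 + 164\right) \left(1057 - \frac{1799}{\frac{1}{1126 - 3002}}\right) = 73 \left(1057 - \frac{1799}{\frac{1}{-1876}}\right) = 73 \left(1057 - \frac{1799}{- \frac{1}{1876}}\right) = 73 \left(1057 - -3374924\right) = 73 \left(1057 + 3374924\right) = 73 \cdot 3375981 = 246446613$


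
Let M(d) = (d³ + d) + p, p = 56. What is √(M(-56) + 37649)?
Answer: I*√137967 ≈ 371.44*I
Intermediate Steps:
M(d) = 56 + d + d³ (M(d) = (d³ + d) + 56 = (d + d³) + 56 = 56 + d + d³)
√(M(-56) + 37649) = √((56 - 56 + (-56)³) + 37649) = √((56 - 56 - 175616) + 37649) = √(-175616 + 37649) = √(-137967) = I*√137967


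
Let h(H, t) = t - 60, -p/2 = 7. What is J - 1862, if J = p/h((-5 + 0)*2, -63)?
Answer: -229012/123 ≈ -1861.9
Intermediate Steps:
p = -14 (p = -2*7 = -14)
h(H, t) = -60 + t
J = 14/123 (J = -14/(-60 - 63) = -14/(-123) = -14*(-1/123) = 14/123 ≈ 0.11382)
J - 1862 = 14/123 - 1862 = -229012/123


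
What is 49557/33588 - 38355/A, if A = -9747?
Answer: 21867899/4041756 ≈ 5.4105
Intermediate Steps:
49557/33588 - 38355/A = 49557/33588 - 38355/(-9747) = 49557*(1/33588) - 38355*(-1/9747) = 16519/11196 + 12785/3249 = 21867899/4041756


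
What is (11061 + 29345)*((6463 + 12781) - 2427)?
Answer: 679507702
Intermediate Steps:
(11061 + 29345)*((6463 + 12781) - 2427) = 40406*(19244 - 2427) = 40406*16817 = 679507702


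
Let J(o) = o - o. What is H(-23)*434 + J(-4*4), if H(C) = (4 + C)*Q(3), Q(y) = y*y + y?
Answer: -98952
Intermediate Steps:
Q(y) = y + y² (Q(y) = y² + y = y + y²)
J(o) = 0
H(C) = 48 + 12*C (H(C) = (4 + C)*(3*(1 + 3)) = (4 + C)*(3*4) = (4 + C)*12 = 48 + 12*C)
H(-23)*434 + J(-4*4) = (48 + 12*(-23))*434 + 0 = (48 - 276)*434 + 0 = -228*434 + 0 = -98952 + 0 = -98952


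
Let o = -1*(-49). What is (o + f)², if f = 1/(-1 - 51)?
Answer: 6487209/2704 ≈ 2399.1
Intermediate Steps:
f = -1/52 (f = 1/(-52) = -1/52 ≈ -0.019231)
o = 49
(o + f)² = (49 - 1/52)² = (2547/52)² = 6487209/2704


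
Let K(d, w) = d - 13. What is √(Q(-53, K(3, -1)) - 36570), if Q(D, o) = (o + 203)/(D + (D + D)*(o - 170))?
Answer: I*√13239313807319/19027 ≈ 191.23*I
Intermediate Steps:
K(d, w) = -13 + d
Q(D, o) = (203 + o)/(D + 2*D*(-170 + o)) (Q(D, o) = (203 + o)/(D + (2*D)*(-170 + o)) = (203 + o)/(D + 2*D*(-170 + o)))
√(Q(-53, K(3, -1)) - 36570) = √((203 + (-13 + 3))/((-53)*(-339 + 2*(-13 + 3))) - 36570) = √(-(203 - 10)/(53*(-339 + 2*(-10))) - 36570) = √(-1/53*193/(-339 - 20) - 36570) = √(-1/53*193/(-359) - 36570) = √(-1/53*(-1/359)*193 - 36570) = √(193/19027 - 36570) = √(-695817197/19027) = I*√13239313807319/19027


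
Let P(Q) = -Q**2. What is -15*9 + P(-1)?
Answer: -136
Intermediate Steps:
-15*9 + P(-1) = -15*9 - 1*(-1)**2 = -135 - 1*1 = -135 - 1 = -136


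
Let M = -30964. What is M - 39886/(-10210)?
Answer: -158051277/5105 ≈ -30960.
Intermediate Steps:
M - 39886/(-10210) = -30964 - 39886/(-10210) = -30964 - 39886*(-1/10210) = -30964 + 19943/5105 = -158051277/5105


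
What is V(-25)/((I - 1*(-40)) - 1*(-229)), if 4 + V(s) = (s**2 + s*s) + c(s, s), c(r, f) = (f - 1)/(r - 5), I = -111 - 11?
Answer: 18703/2205 ≈ 8.4821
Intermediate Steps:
I = -122
c(r, f) = (-1 + f)/(-5 + r)
V(s) = -4 + 2*s**2 + (-1 + s)/(-5 + s) (V(s) = -4 + ((s**2 + s*s) + (-1 + s)/(-5 + s)) = -4 + ((s**2 + s**2) + (-1 + s)/(-5 + s)) = -4 + (2*s**2 + (-1 + s)/(-5 + s)) = -4 + 2*s**2 + (-1 + s)/(-5 + s))
V(-25)/((I - 1*(-40)) - 1*(-229)) = ((-1 - 25 + 2*(-5 - 25)*(-2 + (-25)**2))/(-5 - 25))/((-122 - 1*(-40)) - 1*(-229)) = ((-1 - 25 + 2*(-30)*(-2 + 625))/(-30))/((-122 + 40) + 229) = (-(-1 - 25 + 2*(-30)*623)/30)/(-82 + 229) = -(-1 - 25 - 37380)/30/147 = -1/30*(-37406)*(1/147) = (18703/15)*(1/147) = 18703/2205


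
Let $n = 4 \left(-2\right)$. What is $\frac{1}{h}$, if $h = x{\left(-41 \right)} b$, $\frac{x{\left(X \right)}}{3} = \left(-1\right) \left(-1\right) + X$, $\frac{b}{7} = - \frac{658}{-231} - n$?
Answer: $- \frac{11}{100240} \approx -0.00010974$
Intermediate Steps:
$n = -8$
$b = \frac{2506}{33}$ ($b = 7 \left(- \frac{658}{-231} - -8\right) = 7 \left(\left(-658\right) \left(- \frac{1}{231}\right) + 8\right) = 7 \left(\frac{94}{33} + 8\right) = 7 \cdot \frac{358}{33} = \frac{2506}{33} \approx 75.939$)
$x{\left(X \right)} = 3 + 3 X$ ($x{\left(X \right)} = 3 \left(\left(-1\right) \left(-1\right) + X\right) = 3 \left(1 + X\right) = 3 + 3 X$)
$h = - \frac{100240}{11}$ ($h = \left(3 + 3 \left(-41\right)\right) \frac{2506}{33} = \left(3 - 123\right) \frac{2506}{33} = \left(-120\right) \frac{2506}{33} = - \frac{100240}{11} \approx -9112.7$)
$\frac{1}{h} = \frac{1}{- \frac{100240}{11}} = - \frac{11}{100240}$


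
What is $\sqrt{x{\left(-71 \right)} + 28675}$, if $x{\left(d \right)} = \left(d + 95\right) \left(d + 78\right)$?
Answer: $\sqrt{28843} \approx 169.83$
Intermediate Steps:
$x{\left(d \right)} = \left(78 + d\right) \left(95 + d\right)$ ($x{\left(d \right)} = \left(95 + d\right) \left(78 + d\right) = \left(78 + d\right) \left(95 + d\right)$)
$\sqrt{x{\left(-71 \right)} + 28675} = \sqrt{\left(7410 + \left(-71\right)^{2} + 173 \left(-71\right)\right) + 28675} = \sqrt{\left(7410 + 5041 - 12283\right) + 28675} = \sqrt{168 + 28675} = \sqrt{28843}$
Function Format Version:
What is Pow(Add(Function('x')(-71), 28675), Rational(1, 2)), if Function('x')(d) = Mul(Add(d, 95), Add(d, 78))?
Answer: Pow(28843, Rational(1, 2)) ≈ 169.83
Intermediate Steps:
Function('x')(d) = Mul(Add(78, d), Add(95, d)) (Function('x')(d) = Mul(Add(95, d), Add(78, d)) = Mul(Add(78, d), Add(95, d)))
Pow(Add(Function('x')(-71), 28675), Rational(1, 2)) = Pow(Add(Add(7410, Pow(-71, 2), Mul(173, -71)), 28675), Rational(1, 2)) = Pow(Add(Add(7410, 5041, -12283), 28675), Rational(1, 2)) = Pow(Add(168, 28675), Rational(1, 2)) = Pow(28843, Rational(1, 2))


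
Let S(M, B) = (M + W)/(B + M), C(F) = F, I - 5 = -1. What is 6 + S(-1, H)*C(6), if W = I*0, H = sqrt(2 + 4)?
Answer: 24/5 - 6*sqrt(6)/5 ≈ 1.8606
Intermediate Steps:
I = 4 (I = 5 - 1 = 4)
H = sqrt(6) ≈ 2.4495
W = 0 (W = 4*0 = 0)
S(M, B) = M/(B + M) (S(M, B) = (M + 0)/(B + M) = M/(B + M))
6 + S(-1, H)*C(6) = 6 - 1/(sqrt(6) - 1)*6 = 6 - 1/(-1 + sqrt(6))*6 = 6 - 6/(-1 + sqrt(6))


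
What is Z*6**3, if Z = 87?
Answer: 18792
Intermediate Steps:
Z*6**3 = 87*6**3 = 87*216 = 18792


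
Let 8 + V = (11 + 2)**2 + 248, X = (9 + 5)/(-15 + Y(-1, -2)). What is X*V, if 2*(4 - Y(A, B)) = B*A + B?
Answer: -5726/11 ≈ -520.54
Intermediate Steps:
Y(A, B) = 4 - B/2 - A*B/2 (Y(A, B) = 4 - (B*A + B)/2 = 4 - (A*B + B)/2 = 4 - (B + A*B)/2 = 4 + (-B/2 - A*B/2) = 4 - B/2 - A*B/2)
X = -14/11 (X = (9 + 5)/(-15 + (4 - 1/2*(-2) - 1/2*(-1)*(-2))) = 14/(-15 + (4 + 1 - 1)) = 14/(-15 + 4) = 14/(-11) = 14*(-1/11) = -14/11 ≈ -1.2727)
V = 409 (V = -8 + ((11 + 2)**2 + 248) = -8 + (13**2 + 248) = -8 + (169 + 248) = -8 + 417 = 409)
X*V = -14/11*409 = -5726/11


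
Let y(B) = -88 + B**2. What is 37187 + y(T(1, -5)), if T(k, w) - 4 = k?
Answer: 37124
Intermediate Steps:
T(k, w) = 4 + k
37187 + y(T(1, -5)) = 37187 + (-88 + (4 + 1)**2) = 37187 + (-88 + 5**2) = 37187 + (-88 + 25) = 37187 - 63 = 37124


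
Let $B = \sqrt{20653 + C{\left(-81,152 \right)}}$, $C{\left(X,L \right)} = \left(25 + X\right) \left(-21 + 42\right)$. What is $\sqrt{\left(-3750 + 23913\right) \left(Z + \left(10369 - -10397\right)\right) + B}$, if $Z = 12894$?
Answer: $\sqrt{678686580 + \sqrt{19477}} \approx 26052.0$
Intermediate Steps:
$C{\left(X,L \right)} = 525 + 21 X$ ($C{\left(X,L \right)} = \left(25 + X\right) 21 = 525 + 21 X$)
$B = \sqrt{19477}$ ($B = \sqrt{20653 + \left(525 + 21 \left(-81\right)\right)} = \sqrt{20653 + \left(525 - 1701\right)} = \sqrt{20653 - 1176} = \sqrt{19477} \approx 139.56$)
$\sqrt{\left(-3750 + 23913\right) \left(Z + \left(10369 - -10397\right)\right) + B} = \sqrt{\left(-3750 + 23913\right) \left(12894 + \left(10369 - -10397\right)\right) + \sqrt{19477}} = \sqrt{20163 \left(12894 + \left(10369 + 10397\right)\right) + \sqrt{19477}} = \sqrt{20163 \left(12894 + 20766\right) + \sqrt{19477}} = \sqrt{20163 \cdot 33660 + \sqrt{19477}} = \sqrt{678686580 + \sqrt{19477}}$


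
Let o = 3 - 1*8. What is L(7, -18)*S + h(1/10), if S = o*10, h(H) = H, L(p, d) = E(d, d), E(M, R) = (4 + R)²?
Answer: -97999/10 ≈ -9799.9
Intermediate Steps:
o = -5 (o = 3 - 8 = -5)
L(p, d) = (4 + d)²
S = -50 (S = -5*10 = -50)
L(7, -18)*S + h(1/10) = (4 - 18)²*(-50) + 1/10 = (-14)²*(-50) + ⅒ = 196*(-50) + ⅒ = -9800 + ⅒ = -97999/10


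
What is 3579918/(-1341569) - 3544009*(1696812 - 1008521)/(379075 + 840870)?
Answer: -3272506372055857721/1636640393705 ≈ -1.9995e+6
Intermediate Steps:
3579918/(-1341569) - 3544009*(1696812 - 1008521)/(379075 + 840870) = 3579918*(-1/1341569) - 3544009/(1219945/688291) = -3579918/1341569 - 3544009/(1219945*(1/688291)) = -3579918/1341569 - 3544009/1219945/688291 = -3579918/1341569 - 3544009*688291/1219945 = -3579918/1341569 - 2439309498619/1219945 = -3272506372055857721/1636640393705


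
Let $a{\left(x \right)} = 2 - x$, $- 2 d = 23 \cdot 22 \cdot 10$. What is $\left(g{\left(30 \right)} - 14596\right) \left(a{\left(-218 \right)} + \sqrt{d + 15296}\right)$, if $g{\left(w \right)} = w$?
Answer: $-3204520 - 14566 \sqrt{12766} \approx -4.8503 \cdot 10^{6}$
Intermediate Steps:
$d = -2530$ ($d = - \frac{23 \cdot 22 \cdot 10}{2} = - \frac{506 \cdot 10}{2} = \left(- \frac{1}{2}\right) 5060 = -2530$)
$\left(g{\left(30 \right)} - 14596\right) \left(a{\left(-218 \right)} + \sqrt{d + 15296}\right) = \left(30 - 14596\right) \left(\left(2 - -218\right) + \sqrt{-2530 + 15296}\right) = - 14566 \left(\left(2 + 218\right) + \sqrt{12766}\right) = - 14566 \left(220 + \sqrt{12766}\right) = -3204520 - 14566 \sqrt{12766}$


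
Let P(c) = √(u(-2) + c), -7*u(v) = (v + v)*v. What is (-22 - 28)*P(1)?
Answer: -50*I*√7/7 ≈ -18.898*I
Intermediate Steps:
u(v) = -2*v²/7 (u(v) = -(v + v)*v/7 = -2*v*v/7 = -2*v²/7)
P(c) = √(-8/7 + c) (P(c) = √(-2/7*(-2)² + c) = √(-2/7*4 + c) = √(-8/7 + c))
(-22 - 28)*P(1) = (-22 - 28)*(√(-56 + 49*1)/7) = -50*√(-56 + 49)/7 = -50*√(-7)/7 = -50*I*√7/7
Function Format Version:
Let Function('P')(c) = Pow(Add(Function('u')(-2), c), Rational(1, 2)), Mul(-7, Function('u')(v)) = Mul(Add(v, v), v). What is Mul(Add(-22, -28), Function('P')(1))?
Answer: Mul(Rational(-50, 7), I, Pow(7, Rational(1, 2))) ≈ Mul(-18.898, I)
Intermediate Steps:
Function('u')(v) = Mul(Rational(-2, 7), Pow(v, 2)) (Function('u')(v) = Mul(Rational(-1, 7), Mul(Add(v, v), v)) = Mul(Rational(-1, 7), Mul(Mul(2, v), v)) = Mul(Rational(-1, 7), Mul(2, Pow(v, 2))) = Mul(Rational(-2, 7), Pow(v, 2)))
Function('P')(c) = Pow(Add(Rational(-8, 7), c), Rational(1, 2)) (Function('P')(c) = Pow(Add(Mul(Rational(-2, 7), Pow(-2, 2)), c), Rational(1, 2)) = Pow(Add(Mul(Rational(-2, 7), 4), c), Rational(1, 2)) = Pow(Add(Rational(-8, 7), c), Rational(1, 2)))
Mul(Add(-22, -28), Function('P')(1)) = Mul(Add(-22, -28), Mul(Rational(1, 7), Pow(Add(-56, Mul(49, 1)), Rational(1, 2)))) = Mul(-50, Mul(Rational(1, 7), Pow(Add(-56, 49), Rational(1, 2)))) = Mul(-50, Mul(Rational(1, 7), Pow(-7, Rational(1, 2)))) = Mul(-50, Mul(Rational(1, 7), Mul(I, Pow(7, Rational(1, 2))))) = Mul(-50, Mul(Rational(1, 7), I, Pow(7, Rational(1, 2)))) = Mul(Rational(-50, 7), I, Pow(7, Rational(1, 2)))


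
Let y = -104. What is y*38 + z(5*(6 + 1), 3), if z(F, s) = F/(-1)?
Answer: -3987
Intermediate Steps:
z(F, s) = -F (z(F, s) = F*(-1) = -F)
y*38 + z(5*(6 + 1), 3) = -104*38 - 5*(6 + 1) = -3952 - 5*7 = -3952 - 1*35 = -3952 - 35 = -3987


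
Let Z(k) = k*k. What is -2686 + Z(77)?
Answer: 3243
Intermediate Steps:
Z(k) = k²
-2686 + Z(77) = -2686 + 77² = -2686 + 5929 = 3243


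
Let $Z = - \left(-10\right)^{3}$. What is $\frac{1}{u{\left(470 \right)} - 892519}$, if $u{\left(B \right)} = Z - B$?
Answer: $- \frac{1}{891989} \approx -1.1211 \cdot 10^{-6}$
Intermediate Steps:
$Z = 1000$ ($Z = \left(-1\right) \left(-1000\right) = 1000$)
$u{\left(B \right)} = 1000 - B$
$\frac{1}{u{\left(470 \right)} - 892519} = \frac{1}{\left(1000 - 470\right) - 892519} = \frac{1}{530 - 892519} = \frac{1}{-891989} = - \frac{1}{891989}$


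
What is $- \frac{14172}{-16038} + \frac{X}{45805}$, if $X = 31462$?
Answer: $\frac{192289336}{122436765} \approx 1.5705$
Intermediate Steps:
$- \frac{14172}{-16038} + \frac{X}{45805} = - \frac{14172}{-16038} + \frac{31462}{45805} = \left(-14172\right) \left(- \frac{1}{16038}\right) + 31462 \cdot \frac{1}{45805} = \frac{2362}{2673} + \frac{31462}{45805} = \frac{192289336}{122436765}$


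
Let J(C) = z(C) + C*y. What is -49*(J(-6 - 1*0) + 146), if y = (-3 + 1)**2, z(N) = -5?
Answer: -5733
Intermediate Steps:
y = 4 (y = (-2)**2 = 4)
J(C) = -5 + 4*C (J(C) = -5 + C*4 = -5 + 4*C)
-49*(J(-6 - 1*0) + 146) = -49*((-5 + 4*(-6 - 1*0)) + 146) = -49*((-5 + 4*(-6 + 0)) + 146) = -49*((-5 + 4*(-6)) + 146) = -49*((-5 - 24) + 146) = -49*(-29 + 146) = -49*117 = -5733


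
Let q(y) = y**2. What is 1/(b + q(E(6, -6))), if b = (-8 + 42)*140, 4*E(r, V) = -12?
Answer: 1/4769 ≈ 0.00020969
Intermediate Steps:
E(r, V) = -3 (E(r, V) = (1/4)*(-12) = -3)
b = 4760 (b = 34*140 = 4760)
1/(b + q(E(6, -6))) = 1/(4760 + (-3)**2) = 1/(4760 + 9) = 1/4769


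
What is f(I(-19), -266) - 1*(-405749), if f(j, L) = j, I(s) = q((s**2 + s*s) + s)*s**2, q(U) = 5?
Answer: 407554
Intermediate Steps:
I(s) = 5*s**2
f(I(-19), -266) - 1*(-405749) = 5*(-19)**2 - 1*(-405749) = 5*361 + 405749 = 1805 + 405749 = 407554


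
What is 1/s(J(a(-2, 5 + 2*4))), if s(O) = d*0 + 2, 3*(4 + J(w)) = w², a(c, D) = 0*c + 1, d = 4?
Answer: ½ ≈ 0.50000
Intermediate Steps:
a(c, D) = 1 (a(c, D) = 0 + 1 = 1)
J(w) = -4 + w²/3
s(O) = 2 (s(O) = 4*0 + 2 = 0 + 2 = 2)
1/s(J(a(-2, 5 + 2*4))) = 1/2 = ½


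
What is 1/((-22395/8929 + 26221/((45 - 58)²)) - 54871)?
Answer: -116077/6351542409 ≈ -1.8275e-5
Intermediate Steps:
1/((-22395/8929 + 26221/((45 - 58)²)) - 54871) = 1/((-22395*1/8929 + 26221/((-13)²)) - 54871) = 1/((-22395/8929 + 26221/169) - 54871) = 1/((-22395/8929 + 26221*(1/169)) - 54871) = 1/((-22395/8929 + 2017/13) - 54871) = 1/(17718658/116077 - 54871) = 1/(-6351542409/116077) = -116077/6351542409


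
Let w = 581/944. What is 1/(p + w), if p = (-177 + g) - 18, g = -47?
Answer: -944/227867 ≈ -0.0041428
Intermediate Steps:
p = -242 (p = (-177 - 47) - 18 = -224 - 18 = -242)
w = 581/944 (w = 581*(1/944) = 581/944 ≈ 0.61547)
1/(p + w) = 1/(-242 + 581/944) = 1/(-227867/944) = -944/227867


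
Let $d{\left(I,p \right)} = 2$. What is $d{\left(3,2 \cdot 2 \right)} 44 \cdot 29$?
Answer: $2552$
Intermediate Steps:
$d{\left(3,2 \cdot 2 \right)} 44 \cdot 29 = 2 \cdot 44 \cdot 29 = 88 \cdot 29 = 2552$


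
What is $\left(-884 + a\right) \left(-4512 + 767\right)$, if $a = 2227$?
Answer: $-5029535$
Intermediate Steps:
$\left(-884 + a\right) \left(-4512 + 767\right) = \left(-884 + 2227\right) \left(-4512 + 767\right) = 1343 \left(-3745\right) = -5029535$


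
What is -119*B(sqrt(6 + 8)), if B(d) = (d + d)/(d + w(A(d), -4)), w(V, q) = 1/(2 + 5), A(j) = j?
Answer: -163268/685 + 1666*sqrt(14)/685 ≈ -229.25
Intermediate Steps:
w(V, q) = 1/7
B(d) = 2*d/(1/7 + d) (B(d) = (d + d)/(d + 1/7) = (2*d)/(1/7 + d) = 2*d/(1/7 + d))
-119*B(sqrt(6 + 8)) = -1666*sqrt(6 + 8)/(1 + 7*sqrt(6 + 8)) = -1666*sqrt(14)/(1 + 7*sqrt(14))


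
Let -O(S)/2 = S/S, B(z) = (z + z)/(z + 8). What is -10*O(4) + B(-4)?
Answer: 18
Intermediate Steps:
B(z) = 2*z/(8 + z) (B(z) = (2*z)/(8 + z) = 2*z/(8 + z))
O(S) = -2 (O(S) = -2*S/S = -2*1 = -2)
-10*O(4) + B(-4) = -10*(-2) + 2*(-4)/(8 - 4) = 20 + 2*(-4)/4 = 20 + 2*(-4)*(¼) = 20 - 2 = 18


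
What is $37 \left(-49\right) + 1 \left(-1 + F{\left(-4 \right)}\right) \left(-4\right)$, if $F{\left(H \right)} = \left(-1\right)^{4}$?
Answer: $-1813$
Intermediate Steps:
$F{\left(H \right)} = 1$
$37 \left(-49\right) + 1 \left(-1 + F{\left(-4 \right)}\right) \left(-4\right) = 37 \left(-49\right) + 1 \left(-1 + 1\right) \left(-4\right) = -1813 + 1 \cdot 0 \left(-4\right) = -1813 + 0 \left(-4\right) = -1813 + 0 = -1813$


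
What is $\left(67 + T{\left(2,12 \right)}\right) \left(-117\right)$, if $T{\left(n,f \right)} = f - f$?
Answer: $-7839$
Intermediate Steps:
$T{\left(n,f \right)} = 0$
$\left(67 + T{\left(2,12 \right)}\right) \left(-117\right) = \left(67 + 0\right) \left(-117\right) = 67 \left(-117\right) = -7839$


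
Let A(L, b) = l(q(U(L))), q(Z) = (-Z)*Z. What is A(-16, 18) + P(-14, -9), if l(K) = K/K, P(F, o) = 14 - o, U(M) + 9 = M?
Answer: 24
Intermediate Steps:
U(M) = -9 + M
q(Z) = -Z²
l(K) = 1
A(L, b) = 1
A(-16, 18) + P(-14, -9) = 1 + (14 - 1*(-9)) = 1 + (14 + 9) = 1 + 23 = 24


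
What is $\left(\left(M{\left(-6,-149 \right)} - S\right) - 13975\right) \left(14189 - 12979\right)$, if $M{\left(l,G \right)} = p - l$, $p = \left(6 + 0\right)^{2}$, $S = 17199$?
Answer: $-37669720$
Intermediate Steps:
$p = 36$ ($p = 6^{2} = 36$)
$M{\left(l,G \right)} = 36 - l$
$\left(\left(M{\left(-6,-149 \right)} - S\right) - 13975\right) \left(14189 - 12979\right) = \left(\left(\left(36 - -6\right) - 17199\right) - 13975\right) \left(14189 - 12979\right) = \left(\left(\left(36 + 6\right) - 17199\right) - 13975\right) 1210 = \left(\left(42 - 17199\right) - 13975\right) 1210 = \left(-17157 - 13975\right) 1210 = \left(-31132\right) 1210 = -37669720$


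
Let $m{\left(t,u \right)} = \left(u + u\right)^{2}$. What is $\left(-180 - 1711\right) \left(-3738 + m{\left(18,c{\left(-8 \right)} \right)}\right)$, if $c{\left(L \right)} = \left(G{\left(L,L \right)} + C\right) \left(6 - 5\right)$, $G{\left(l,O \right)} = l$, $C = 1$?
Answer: $6697922$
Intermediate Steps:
$c{\left(L \right)} = 1 + L$ ($c{\left(L \right)} = \left(L + 1\right) \left(6 - 5\right) = \left(1 + L\right) 1 = 1 + L$)
$m{\left(t,u \right)} = 4 u^{2}$ ($m{\left(t,u \right)} = \left(2 u\right)^{2} = 4 u^{2}$)
$\left(-180 - 1711\right) \left(-3738 + m{\left(18,c{\left(-8 \right)} \right)}\right) = \left(-180 - 1711\right) \left(-3738 + 4 \left(1 - 8\right)^{2}\right) = - 1891 \left(-3738 + 4 \left(-7\right)^{2}\right) = - 1891 \left(-3738 + 4 \cdot 49\right) = - 1891 \left(-3738 + 196\right) = \left(-1891\right) \left(-3542\right) = 6697922$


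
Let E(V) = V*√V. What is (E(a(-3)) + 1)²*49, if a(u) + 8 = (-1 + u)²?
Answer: 25137 + 1568*√2 ≈ 27355.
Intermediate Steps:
a(u) = -8 + (-1 + u)²
E(V) = V^(3/2)
(E(a(-3)) + 1)²*49 = ((-8 + (-1 - 3)²)^(3/2) + 1)²*49 = ((-8 + (-4)²)^(3/2) + 1)²*49 = ((-8 + 16)^(3/2) + 1)²*49 = (8^(3/2) + 1)²*49 = (16*√2 + 1)²*49 = (1 + 16*√2)²*49 = 49*(1 + 16*√2)²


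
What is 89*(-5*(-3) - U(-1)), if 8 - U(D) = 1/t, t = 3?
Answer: 1958/3 ≈ 652.67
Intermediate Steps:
U(D) = 23/3 (U(D) = 8 - 1/3 = 8 - 1*⅓ = 8 - ⅓ = 23/3)
89*(-5*(-3) - U(-1)) = 89*(-5*(-3) - 1*23/3) = 89*(15 - 23/3) = 89*(22/3) = 1958/3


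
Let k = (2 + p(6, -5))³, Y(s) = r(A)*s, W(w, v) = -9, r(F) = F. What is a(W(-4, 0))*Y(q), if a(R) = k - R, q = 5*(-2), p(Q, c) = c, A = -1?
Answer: -180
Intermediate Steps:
q = -10
Y(s) = -s
k = -27 (k = (2 - 5)³ = (-3)³ = -27)
a(R) = -27 - R
a(W(-4, 0))*Y(q) = (-27 - 1*(-9))*(-1*(-10)) = (-27 + 9)*10 = -18*10 = -180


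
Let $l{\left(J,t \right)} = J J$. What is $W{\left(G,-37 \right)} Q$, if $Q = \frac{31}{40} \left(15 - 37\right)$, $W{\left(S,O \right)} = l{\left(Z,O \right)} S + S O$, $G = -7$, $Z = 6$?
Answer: $- \frac{2387}{20} \approx -119.35$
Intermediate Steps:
$l{\left(J,t \right)} = J^{2}$
$W{\left(S,O \right)} = 36 S + O S$ ($W{\left(S,O \right)} = 6^{2} S + S O = 36 S + O S$)
$Q = - \frac{341}{20}$ ($Q = 31 \cdot \frac{1}{40} \left(-22\right) = \frac{31}{40} \left(-22\right) = - \frac{341}{20} \approx -17.05$)
$W{\left(G,-37 \right)} Q = - 7 \left(36 - 37\right) \left(- \frac{341}{20}\right) = \left(-7\right) \left(-1\right) \left(- \frac{341}{20}\right) = 7 \left(- \frac{341}{20}\right) = - \frac{2387}{20}$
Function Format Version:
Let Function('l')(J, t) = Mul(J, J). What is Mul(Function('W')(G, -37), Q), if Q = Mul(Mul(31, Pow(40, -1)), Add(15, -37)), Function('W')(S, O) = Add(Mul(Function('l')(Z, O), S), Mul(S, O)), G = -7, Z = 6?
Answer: Rational(-2387, 20) ≈ -119.35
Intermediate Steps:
Function('l')(J, t) = Pow(J, 2)
Function('W')(S, O) = Add(Mul(36, S), Mul(O, S)) (Function('W')(S, O) = Add(Mul(Pow(6, 2), S), Mul(S, O)) = Add(Mul(36, S), Mul(O, S)))
Q = Rational(-341, 20) (Q = Mul(Mul(31, Rational(1, 40)), -22) = Mul(Rational(31, 40), -22) = Rational(-341, 20) ≈ -17.050)
Mul(Function('W')(G, -37), Q) = Mul(Mul(-7, Add(36, -37)), Rational(-341, 20)) = Mul(Mul(-7, -1), Rational(-341, 20)) = Mul(7, Rational(-341, 20)) = Rational(-2387, 20)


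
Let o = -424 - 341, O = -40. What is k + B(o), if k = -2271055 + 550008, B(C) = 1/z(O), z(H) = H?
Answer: -68841881/40 ≈ -1.7210e+6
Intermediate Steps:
o = -765
B(C) = -1/40 (B(C) = 1/(-40) = -1/40)
k = -1721047
k + B(o) = -1721047 - 1/40 = -68841881/40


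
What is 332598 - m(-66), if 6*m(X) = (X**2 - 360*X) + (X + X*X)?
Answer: 327197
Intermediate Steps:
m(X) = -359*X/6 + X**2/3 (m(X) = ((X**2 - 360*X) + (X + X*X))/6 = ((X**2 - 360*X) + (X + X**2))/6 = (-359*X + 2*X**2)/6 = -359*X/6 + X**2/3)
332598 - m(-66) = 332598 - (-66)*(-359 + 2*(-66))/6 = 332598 - (-66)*(-359 - 132)/6 = 332598 - (-66)*(-491)/6 = 332598 - 1*5401 = 332598 - 5401 = 327197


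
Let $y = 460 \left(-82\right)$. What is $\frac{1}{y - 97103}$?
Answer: $- \frac{1}{134823} \approx -7.4171 \cdot 10^{-6}$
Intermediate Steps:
$y = -37720$
$\frac{1}{y - 97103} = \frac{1}{-37720 - 97103} = \frac{1}{-134823} = - \frac{1}{134823}$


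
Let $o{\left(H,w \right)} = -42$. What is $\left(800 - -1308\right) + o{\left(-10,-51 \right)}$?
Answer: $2066$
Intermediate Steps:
$\left(800 - -1308\right) + o{\left(-10,-51 \right)} = \left(800 - -1308\right) - 42 = \left(800 + 1308\right) - 42 = 2108 - 42 = 2066$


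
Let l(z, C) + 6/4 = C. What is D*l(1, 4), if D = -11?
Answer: -55/2 ≈ -27.500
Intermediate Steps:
l(z, C) = -3/2 + C
D*l(1, 4) = -11*(-3/2 + 4) = -11*5/2 = -55/2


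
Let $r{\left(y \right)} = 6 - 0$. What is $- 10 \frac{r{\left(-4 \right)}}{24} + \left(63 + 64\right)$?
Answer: $\frac{249}{2} \approx 124.5$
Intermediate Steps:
$r{\left(y \right)} = 6$ ($r{\left(y \right)} = 6 + 0 = 6$)
$- 10 \frac{r{\left(-4 \right)}}{24} + \left(63 + 64\right) = - 10 \cdot \frac{6}{24} + \left(63 + 64\right) = - 10 \cdot 6 \cdot \frac{1}{24} + 127 = \left(-10\right) \frac{1}{4} + 127 = - \frac{5}{2} + 127 = \frac{249}{2}$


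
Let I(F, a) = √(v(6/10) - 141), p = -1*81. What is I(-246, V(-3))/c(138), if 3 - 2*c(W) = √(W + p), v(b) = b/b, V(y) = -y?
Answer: -I*√35/4 - I*√1995/12 ≈ -5.2011*I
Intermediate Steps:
p = -81
v(b) = 1
c(W) = 3/2 - √(-81 + W)/2 (c(W) = 3/2 - √(W - 81)/2 = 3/2 - √(-81 + W)/2)
I(F, a) = 2*I*√35 (I(F, a) = √(1 - 141) = √(-140) = 2*I*√35)
I(-246, V(-3))/c(138) = (2*I*√35)/(3/2 - √(-81 + 138)/2) = (2*I*√35)/(3/2 - √57/2) = 2*I*√35/(3/2 - √57/2)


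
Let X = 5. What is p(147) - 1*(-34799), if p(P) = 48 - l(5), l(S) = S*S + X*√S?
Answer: 34822 - 5*√5 ≈ 34811.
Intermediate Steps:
l(S) = S² + 5*√S (l(S) = S*S + 5*√S = S² + 5*√S)
p(P) = 23 - 5*√5 (p(P) = 48 - (5² + 5*√5) = 48 - (25 + 5*√5) = 48 + (-25 - 5*√5) = 23 - 5*√5)
p(147) - 1*(-34799) = (23 - 5*√5) - 1*(-34799) = (23 - 5*√5) + 34799 = 34822 - 5*√5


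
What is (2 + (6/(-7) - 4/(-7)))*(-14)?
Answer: -24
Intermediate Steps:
(2 + (6/(-7) - 4/(-7)))*(-14) = (2 + (6*(-1/7) - 4*(-1/7)))*(-14) = (2 + (-6/7 + 4/7))*(-14) = (2 - 2/7)*(-14) = (12/7)*(-14) = -24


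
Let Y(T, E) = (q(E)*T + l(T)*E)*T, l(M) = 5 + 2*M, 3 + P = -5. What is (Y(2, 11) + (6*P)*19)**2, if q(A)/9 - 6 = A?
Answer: 10404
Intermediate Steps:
P = -8 (P = -3 - 5 = -8)
q(A) = 54 + 9*A
Y(T, E) = T*(E*(5 + 2*T) + T*(54 + 9*E)) (Y(T, E) = ((54 + 9*E)*T + (5 + 2*T)*E)*T = (T*(54 + 9*E) + E*(5 + 2*T))*T = (E*(5 + 2*T) + T*(54 + 9*E))*T = T*(E*(5 + 2*T) + T*(54 + 9*E)))
(Y(2, 11) + (6*P)*19)**2 = (2*(5*11 + 54*2 + 11*11*2) + (6*(-8))*19)**2 = (2*(55 + 108 + 242) - 48*19)**2 = (2*405 - 912)**2 = (810 - 912)**2 = (-102)**2 = 10404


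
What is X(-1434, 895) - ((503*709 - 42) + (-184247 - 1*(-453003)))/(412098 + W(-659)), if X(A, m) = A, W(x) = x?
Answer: -590628867/411439 ≈ -1435.5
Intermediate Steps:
X(-1434, 895) - ((503*709 - 42) + (-184247 - 1*(-453003)))/(412098 + W(-659)) = -1434 - ((503*709 - 42) + (-184247 - 1*(-453003)))/(412098 - 659) = -1434 - ((356627 - 42) + (-184247 + 453003))/411439 = -1434 - (356585 + 268756)/411439 = -1434 - 625341/411439 = -590628867/411439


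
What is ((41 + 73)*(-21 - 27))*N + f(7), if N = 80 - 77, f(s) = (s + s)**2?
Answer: -16220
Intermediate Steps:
f(s) = 4*s**2 (f(s) = (2*s)**2 = 4*s**2)
N = 3
((41 + 73)*(-21 - 27))*N + f(7) = ((41 + 73)*(-21 - 27))*3 + 4*7**2 = (114*(-48))*3 + 4*49 = -5472*3 + 196 = -16416 + 196 = -16220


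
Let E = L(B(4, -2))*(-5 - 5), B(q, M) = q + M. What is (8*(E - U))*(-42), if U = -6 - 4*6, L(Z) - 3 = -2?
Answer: -6720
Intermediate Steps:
B(q, M) = M + q
L(Z) = 1 (L(Z) = 3 - 2 = 1)
U = -30 (U = -6 - 24 = -30)
E = -10 (E = 1*(-5 - 5) = 1*(-10) = -10)
(8*(E - U))*(-42) = (8*(-10 - 1*(-30)))*(-42) = (8*(-10 + 30))*(-42) = (8*20)*(-42) = 160*(-42) = -6720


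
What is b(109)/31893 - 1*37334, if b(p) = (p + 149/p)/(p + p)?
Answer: -4715542213269/126306911 ≈ -37334.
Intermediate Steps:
b(p) = (p + 149/p)/(2*p) (b(p) = (p + 149/p)/((2*p)) = (p + 149/p)*(1/(2*p)) = (p + 149/p)/(2*p))
b(109)/31893 - 1*37334 = ((1/2)*(149 + 109**2)/109**2)/31893 - 1*37334 = ((1/2)*(1/11881)*(149 + 11881))*(1/31893) - 37334 = ((1/2)*(1/11881)*12030)*(1/31893) - 37334 = (6015/11881)*(1/31893) - 37334 = 2005/126306911 - 37334 = -4715542213269/126306911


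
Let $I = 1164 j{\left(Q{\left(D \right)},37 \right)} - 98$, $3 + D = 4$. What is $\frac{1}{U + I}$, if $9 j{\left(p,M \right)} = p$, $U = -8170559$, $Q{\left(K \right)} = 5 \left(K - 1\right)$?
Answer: $- \frac{1}{8170657} \approx -1.2239 \cdot 10^{-7}$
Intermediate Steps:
$D = 1$ ($D = -3 + 4 = 1$)
$Q{\left(K \right)} = -5 + 5 K$ ($Q{\left(K \right)} = 5 \left(-1 + K\right) = -5 + 5 K$)
$j{\left(p,M \right)} = \frac{p}{9}$
$I = -98$ ($I = 1164 \frac{-5 + 5 \cdot 1}{9} - 98 = 1164 \frac{-5 + 5}{9} - 98 = 1164 \cdot \frac{1}{9} \cdot 0 - 98 = 1164 \cdot 0 - 98 = 0 - 98 = -98$)
$\frac{1}{U + I} = \frac{1}{-8170559 - 98} = \frac{1}{-8170657} = - \frac{1}{8170657}$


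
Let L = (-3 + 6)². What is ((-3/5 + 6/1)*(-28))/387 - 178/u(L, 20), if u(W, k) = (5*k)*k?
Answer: -20627/43000 ≈ -0.47970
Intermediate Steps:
L = 9 (L = 3² = 9)
u(W, k) = 5*k²
((-3/5 + 6/1)*(-28))/387 - 178/u(L, 20) = ((-3/5 + 6/1)*(-28))/387 - 178/(5*20²) = ((-3*⅕ + 6*1)*(-28))*(1/387) - 178/(5*400) = ((-⅗ + 6)*(-28))*(1/387) - 178/2000 = ((27/5)*(-28))*(1/387) - 178*1/2000 = -756/5*1/387 - 89/1000 = -84/215 - 89/1000 = -20627/43000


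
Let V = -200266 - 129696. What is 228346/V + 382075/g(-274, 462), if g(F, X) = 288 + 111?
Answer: 2172053812/2269911 ≈ 956.89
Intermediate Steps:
g(F, X) = 399
V = -329962
228346/V + 382075/g(-274, 462) = 228346/(-329962) + 382075/399 = 228346*(-1/329962) + 382075*(1/399) = -3937/5689 + 382075/399 = 2172053812/2269911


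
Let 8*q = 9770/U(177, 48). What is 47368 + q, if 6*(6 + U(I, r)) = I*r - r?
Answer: 265644629/5608 ≈ 47369.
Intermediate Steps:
U(I, r) = -6 - r/6 + I*r/6 (U(I, r) = -6 + (I*r - r)/6 = -6 + (-r + I*r)/6 = -6 + (-r/6 + I*r/6) = -6 - r/6 + I*r/6)
q = 4885/5608 (q = (9770/(-6 - 1/6*48 + (1/6)*177*48))/8 = (9770/(-6 - 8 + 1416))/8 = (9770/1402)/8 = (9770*(1/1402))/8 = (1/8)*(4885/701) = 4885/5608 ≈ 0.87108)
47368 + q = 47368 + 4885/5608 = 265644629/5608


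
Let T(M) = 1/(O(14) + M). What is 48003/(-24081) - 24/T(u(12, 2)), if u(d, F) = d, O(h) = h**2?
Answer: -40086785/8027 ≈ -4994.0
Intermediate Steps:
T(M) = 1/(196 + M) (T(M) = 1/(14**2 + M) = 1/(196 + M))
48003/(-24081) - 24/T(u(12, 2)) = 48003/(-24081) - 24/(1/(196 + 12)) = 48003*(-1/24081) - 24/(1/208) = -16001/8027 - 24/1/208 = -16001/8027 - 24*208 = -16001/8027 - 4992 = -40086785/8027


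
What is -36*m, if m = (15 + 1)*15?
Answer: -8640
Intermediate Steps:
m = 240 (m = 16*15 = 240)
-36*m = -36*240 = -8640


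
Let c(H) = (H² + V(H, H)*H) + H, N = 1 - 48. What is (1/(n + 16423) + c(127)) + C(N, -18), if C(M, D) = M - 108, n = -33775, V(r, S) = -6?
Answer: 266162327/17352 ≈ 15339.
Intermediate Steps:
N = -47
c(H) = H² - 5*H (c(H) = (H² - 6*H) + H = H² - 5*H)
C(M, D) = -108 + M
(1/(n + 16423) + c(127)) + C(N, -18) = (1/(-33775 + 16423) + 127*(-5 + 127)) + (-108 - 47) = (1/(-17352) + 127*122) - 155 = (-1/17352 + 15494) - 155 = 268851887/17352 - 155 = 266162327/17352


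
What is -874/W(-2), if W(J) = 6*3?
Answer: -437/9 ≈ -48.556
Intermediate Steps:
W(J) = 18
-874/W(-2) = -874/18 = -874*1/18 = -437/9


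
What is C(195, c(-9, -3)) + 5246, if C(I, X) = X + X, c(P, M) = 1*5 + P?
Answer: 5238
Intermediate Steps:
c(P, M) = 5 + P
C(I, X) = 2*X
C(195, c(-9, -3)) + 5246 = 2*(5 - 9) + 5246 = 2*(-4) + 5246 = -8 + 5246 = 5238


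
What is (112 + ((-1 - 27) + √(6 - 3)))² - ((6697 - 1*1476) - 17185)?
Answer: 19023 + 168*√3 ≈ 19314.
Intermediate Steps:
(112 + ((-1 - 27) + √(6 - 3)))² - ((6697 - 1*1476) - 17185) = (112 + (-28 + √3))² - ((6697 - 1476) - 17185) = (84 + √3)² - (5221 - 17185) = (84 + √3)² - 1*(-11964) = (84 + √3)² + 11964 = 11964 + (84 + √3)²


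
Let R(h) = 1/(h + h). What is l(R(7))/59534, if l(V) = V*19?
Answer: 19/833476 ≈ 2.2796e-5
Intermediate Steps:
R(h) = 1/(2*h)
l(V) = 19*V
l(R(7))/59534 = (19*((1/2)/7))/59534 = (19*((1/2)*(1/7)))*(1/59534) = (19*(1/14))*(1/59534) = (19/14)*(1/59534) = 19/833476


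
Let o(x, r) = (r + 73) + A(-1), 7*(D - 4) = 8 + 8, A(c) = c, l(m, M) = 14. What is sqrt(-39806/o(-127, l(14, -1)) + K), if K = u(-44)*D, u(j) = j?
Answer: I*sqrt(66993269)/301 ≈ 27.193*I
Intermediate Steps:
D = 44/7 (D = 4 + (8 + 8)/7 = 4 + (1/7)*16 = 4 + 16/7 = 44/7 ≈ 6.2857)
o(x, r) = 72 + r (o(x, r) = (r + 73) - 1 = (73 + r) - 1 = 72 + r)
K = -1936/7 (K = -44*44/7 = -1936/7 ≈ -276.57)
sqrt(-39806/o(-127, l(14, -1)) + K) = sqrt(-39806/(72 + 14) - 1936/7) = sqrt(-39806/86 - 1936/7) = sqrt(-39806*1/86 - 1936/7) = sqrt(-19903/43 - 1936/7) = sqrt(-222569/301) = I*sqrt(66993269)/301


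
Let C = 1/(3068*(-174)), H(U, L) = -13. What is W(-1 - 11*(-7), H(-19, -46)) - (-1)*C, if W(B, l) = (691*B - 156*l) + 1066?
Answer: 29686397519/533832 ≈ 55610.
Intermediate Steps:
W(B, l) = 1066 - 156*l + 691*B (W(B, l) = (-156*l + 691*B) + 1066 = 1066 - 156*l + 691*B)
C = -1/533832 (C = 1/(-533832) = -1/533832 ≈ -1.8732e-6)
W(-1 - 11*(-7), H(-19, -46)) - (-1)*C = (1066 - 156*(-13) + 691*(-1 - 11*(-7))) - (-1)*(-1)/533832 = (1066 + 2028 + 691*(-1 + 77)) - 1*1/533832 = (1066 + 2028 + 691*76) - 1/533832 = (1066 + 2028 + 52516) - 1/533832 = 55610 - 1/533832 = 29686397519/533832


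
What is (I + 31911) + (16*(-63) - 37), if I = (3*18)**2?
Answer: 33782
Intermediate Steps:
I = 2916 (I = 54**2 = 2916)
(I + 31911) + (16*(-63) - 37) = (2916 + 31911) + (16*(-63) - 37) = 34827 + (-1008 - 37) = 34827 - 1045 = 33782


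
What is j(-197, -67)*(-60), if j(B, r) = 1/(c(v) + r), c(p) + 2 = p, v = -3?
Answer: ⅚ ≈ 0.83333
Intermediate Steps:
c(p) = -2 + p
j(B, r) = 1/(-5 + r) (j(B, r) = 1/((-2 - 3) + r) = 1/(-5 + r))
j(-197, -67)*(-60) = -60/(-5 - 67) = -60/(-72) = -1/72*(-60) = ⅚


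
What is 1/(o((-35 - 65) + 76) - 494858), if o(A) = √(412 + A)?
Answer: -247429/122442219888 - √97/122442219888 ≈ -2.0209e-6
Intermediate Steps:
1/(o((-35 - 65) + 76) - 494858) = 1/(√(412 + ((-35 - 65) + 76)) - 494858) = 1/(√(412 + (-100 + 76)) - 494858) = 1/(√(412 - 24) - 494858) = 1/(√388 - 494858) = 1/(2*√97 - 494858) = 1/(-494858 + 2*√97)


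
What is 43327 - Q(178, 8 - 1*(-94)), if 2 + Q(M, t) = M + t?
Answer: 43049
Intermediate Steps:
Q(M, t) = -2 + M + t (Q(M, t) = -2 + (M + t) = -2 + M + t)
43327 - Q(178, 8 - 1*(-94)) = 43327 - (-2 + 178 + (8 - 1*(-94))) = 43327 - (-2 + 178 + (8 + 94)) = 43327 - (-2 + 178 + 102) = 43327 - 1*278 = 43327 - 278 = 43049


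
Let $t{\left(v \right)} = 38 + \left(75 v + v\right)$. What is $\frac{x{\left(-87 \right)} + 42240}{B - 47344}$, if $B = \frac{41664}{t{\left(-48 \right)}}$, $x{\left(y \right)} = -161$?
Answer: $- \frac{75952595}{85476752} \approx -0.88858$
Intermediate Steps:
$t{\left(v \right)} = 38 + 76 v$
$B = - \frac{20832}{1805}$ ($B = \frac{41664}{38 + 76 \left(-48\right)} = \frac{41664}{38 - 3648} = \frac{41664}{-3610} = 41664 \left(- \frac{1}{3610}\right) = - \frac{20832}{1805} \approx -11.541$)
$\frac{x{\left(-87 \right)} + 42240}{B - 47344} = \frac{-161 + 42240}{- \frac{20832}{1805} - 47344} = \frac{42079}{- \frac{85476752}{1805}} = 42079 \left(- \frac{1805}{85476752}\right) = - \frac{75952595}{85476752}$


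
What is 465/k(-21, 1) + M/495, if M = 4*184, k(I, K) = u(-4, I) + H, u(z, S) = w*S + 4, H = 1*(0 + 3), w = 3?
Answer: -188959/27720 ≈ -6.8167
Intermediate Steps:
H = 3 (H = 1*3 = 3)
u(z, S) = 4 + 3*S (u(z, S) = 3*S + 4 = 4 + 3*S)
k(I, K) = 7 + 3*I (k(I, K) = (4 + 3*I) + 3 = 7 + 3*I)
M = 736
465/k(-21, 1) + M/495 = 465/(7 + 3*(-21)) + 736/495 = 465/(7 - 63) + 736*(1/495) = 465/(-56) + 736/495 = 465*(-1/56) + 736/495 = -465/56 + 736/495 = -188959/27720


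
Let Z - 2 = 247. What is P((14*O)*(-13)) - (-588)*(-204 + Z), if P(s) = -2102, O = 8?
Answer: 24358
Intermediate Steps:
Z = 249 (Z = 2 + 247 = 249)
P((14*O)*(-13)) - (-588)*(-204 + Z) = -2102 - (-588)*(-204 + 249) = -2102 - (-588)*45 = -2102 - 1*(-26460) = -2102 + 26460 = 24358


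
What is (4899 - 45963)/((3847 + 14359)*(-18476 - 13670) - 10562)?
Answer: 20532/292630319 ≈ 7.0164e-5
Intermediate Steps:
(4899 - 45963)/((3847 + 14359)*(-18476 - 13670) - 10562) = -41064/(18206*(-32146) - 10562) = -41064/(-585250076 - 10562) = -41064/(-585260638) = -41064*(-1/585260638) = 20532/292630319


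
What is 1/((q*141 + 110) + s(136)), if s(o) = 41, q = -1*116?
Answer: -1/16205 ≈ -6.1709e-5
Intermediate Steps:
q = -116
1/((q*141 + 110) + s(136)) = 1/((-116*141 + 110) + 41) = 1/((-16356 + 110) + 41) = 1/(-16246 + 41) = 1/(-16205) = -1/16205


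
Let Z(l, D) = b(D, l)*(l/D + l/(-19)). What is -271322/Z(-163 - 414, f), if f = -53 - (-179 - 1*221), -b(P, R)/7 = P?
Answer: 2577559/662396 ≈ 3.8913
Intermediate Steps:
b(P, R) = -7*P
f = 347 (f = -53 - (-179 - 221) = -53 - 1*(-400) = -53 + 400 = 347)
Z(l, D) = -7*D*(-l/19 + l/D) (Z(l, D) = (-7*D)*(l/D + l/(-19)) = (-7*D)*(l/D + l*(-1/19)) = (-7*D)*(l/D - l/19) = (-7*D)*(-l/19 + l/D) = -7*D*(-l/19 + l/D))
-271322/Z(-163 - 414, f) = -271322*19/(7*(-163 - 414)*(-19 + 347)) = -271322/((7/19)*(-577)*328) = -271322/(-1324792/19) = -271322*(-19/1324792) = 2577559/662396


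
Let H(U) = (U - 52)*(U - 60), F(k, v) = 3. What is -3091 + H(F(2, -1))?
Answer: -298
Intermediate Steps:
H(U) = (-60 + U)*(-52 + U) (H(U) = (-52 + U)*(-60 + U) = (-60 + U)*(-52 + U))
-3091 + H(F(2, -1)) = -3091 + (3120 + 3² - 112*3) = -3091 + (3120 + 9 - 336) = -3091 + 2793 = -298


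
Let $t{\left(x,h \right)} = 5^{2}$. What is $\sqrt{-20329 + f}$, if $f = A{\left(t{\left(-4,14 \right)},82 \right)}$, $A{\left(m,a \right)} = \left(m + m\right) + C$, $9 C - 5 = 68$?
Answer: $\frac{i \sqrt{182438}}{3} \approx 142.38 i$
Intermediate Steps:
$C = \frac{73}{9}$ ($C = \frac{5}{9} + \frac{1}{9} \cdot 68 = \frac{5}{9} + \frac{68}{9} = \frac{73}{9} \approx 8.1111$)
$t{\left(x,h \right)} = 25$
$A{\left(m,a \right)} = \frac{73}{9} + 2 m$ ($A{\left(m,a \right)} = \left(m + m\right) + \frac{73}{9} = 2 m + \frac{73}{9} = \frac{73}{9} + 2 m$)
$f = \frac{523}{9}$ ($f = \frac{73}{9} + 2 \cdot 25 = \frac{73}{9} + 50 = \frac{523}{9} \approx 58.111$)
$\sqrt{-20329 + f} = \sqrt{-20329 + \frac{523}{9}} = \sqrt{- \frac{182438}{9}} = \frac{i \sqrt{182438}}{3}$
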